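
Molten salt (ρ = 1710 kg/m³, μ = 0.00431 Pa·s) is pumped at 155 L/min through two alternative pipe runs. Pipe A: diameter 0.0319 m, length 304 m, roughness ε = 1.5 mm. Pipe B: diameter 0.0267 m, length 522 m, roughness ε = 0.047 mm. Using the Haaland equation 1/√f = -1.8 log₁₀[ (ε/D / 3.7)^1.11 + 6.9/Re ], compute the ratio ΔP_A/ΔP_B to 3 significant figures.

ΔP_A/ΔP_B ≈ 0.653

Pipe A: V = Q/A = 0.002583/0.0007992 = 3.232 m/s; Re = 4.091e+04; ε/D = 0.047; Haaland → f = 0.07031; ΔP_A = f(L/D)(ρV²/2) = 5.985e+06 Pa.
Pipe B: V = Q/A = 0.002583/0.0005599 = 4.614 m/s; Re = 4.888e+04; ε/D = 0.00176; Haaland → f = 0.02577; ΔP_B = f(L/D)(ρV²/2) = 9.171e+06 Pa.
ΔP_A/ΔP_B = 5.985e+06/9.171e+06 = 0.653.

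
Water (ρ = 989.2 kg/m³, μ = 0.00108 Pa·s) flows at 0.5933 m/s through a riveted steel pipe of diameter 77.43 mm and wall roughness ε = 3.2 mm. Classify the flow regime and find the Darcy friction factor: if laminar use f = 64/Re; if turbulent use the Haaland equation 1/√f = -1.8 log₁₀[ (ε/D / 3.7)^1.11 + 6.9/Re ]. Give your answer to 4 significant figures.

Re = ρVD/μ = 989.2·0.5933·0.07743/0.00108 = 4.208e+04.
Re > 4000 → turbulent. ε/D = 0.0032/0.07743 = 0.0413; Haaland: 1/√f = -1.8 log₁₀[0.00681 + 0.000164] = 3.881, so f = 0.06638.

f ≈ 0.06638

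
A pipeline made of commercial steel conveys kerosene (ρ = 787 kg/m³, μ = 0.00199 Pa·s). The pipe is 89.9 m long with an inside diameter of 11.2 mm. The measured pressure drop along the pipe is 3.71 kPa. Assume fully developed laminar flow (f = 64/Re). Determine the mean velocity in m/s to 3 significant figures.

V ≈ 0.0813 m/s

For laminar flow, f = 64/Re with Re = ρVD/μ, so Darcy-Weisbach reduces to ΔP = 32μLV/D². Solving for V: V = ΔP·D²/(32μL) = 3710·(0.0112)²/(32·0.00199·89.9) = 0.08129 m/s.
Check: Re = ρVD/μ = 787·0.08129·0.0112/0.00199 = 360.1 < 2300, so the laminar assumption holds.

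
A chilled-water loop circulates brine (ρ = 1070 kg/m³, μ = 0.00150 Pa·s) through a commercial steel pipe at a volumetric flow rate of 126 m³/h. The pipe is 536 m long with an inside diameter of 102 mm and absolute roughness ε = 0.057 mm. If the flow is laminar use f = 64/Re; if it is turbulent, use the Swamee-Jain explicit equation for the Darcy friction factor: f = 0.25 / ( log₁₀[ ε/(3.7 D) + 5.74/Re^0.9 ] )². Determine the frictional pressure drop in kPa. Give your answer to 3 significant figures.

ΔP ≈ 960 kPa

Q = 126 m³/h = 126/3600 = 0.035 m³/s.
Cross-sectional area A = πD²/4 = π(0.102)²/4 = 0.008171 m²; mean velocity V = Q/A = 0.035/0.008171 = 4.283 m/s.
Reynolds number Re = ρVD/μ = 1070 · 4.283 · 0.102 / 0.0015 = 3.117e+05.
Re > 4000 → turbulent. Relative roughness ε/D = 5.7e-05/0.102 = 0.000559. Swamee-Jain: f = 0.25/(log₁₀[0.000559/3.7 + 5.74/3.117e+05^0.9])² = 0.25/(log₁₀[0.000151 + 6.53e-05])² = 0.25/(-3.665)² = 0.01861.
Darcy-Weisbach: ΔP = f(L/D)(ρV²/2) = 0.01861·(536/0.102)·(1070·4.283²/2) = 0.01861·5255·9815 = 9.6e+05 Pa.
ΔP = 9.6e+05 Pa = 960 kPa.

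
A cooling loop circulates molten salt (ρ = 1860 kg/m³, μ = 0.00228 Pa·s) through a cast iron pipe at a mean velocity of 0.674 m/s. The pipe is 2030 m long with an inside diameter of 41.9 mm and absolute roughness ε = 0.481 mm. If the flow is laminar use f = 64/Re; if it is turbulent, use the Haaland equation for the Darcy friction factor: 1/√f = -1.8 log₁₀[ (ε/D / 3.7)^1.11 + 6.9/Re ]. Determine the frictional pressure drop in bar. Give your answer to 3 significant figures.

ΔP ≈ 8.59 bar

Reynolds number Re = ρVD/μ = 1860 · 0.674 · 0.0419 / 0.00228 = 2.304e+04.
Re > 4000 → turbulent. Relative roughness ε/D = 0.000481/0.0419 = 0.0115. Haaland: 1/√f = -1.8 log₁₀[(0.0115/3.7)^1.11 + 6.9/2.304e+04] = -1.8 log₁₀[0.00164 + 0.0003] = 4.881, so f = 0.04198.
Darcy-Weisbach: ΔP = f(L/D)(ρV²/2) = 0.04198·(2030/0.0419)·(1860·0.674²/2) = 0.04198·4.845e+04·422.5 = 8.593e+05 Pa.
ΔP = 8.593e+05 Pa = 8.59 bar.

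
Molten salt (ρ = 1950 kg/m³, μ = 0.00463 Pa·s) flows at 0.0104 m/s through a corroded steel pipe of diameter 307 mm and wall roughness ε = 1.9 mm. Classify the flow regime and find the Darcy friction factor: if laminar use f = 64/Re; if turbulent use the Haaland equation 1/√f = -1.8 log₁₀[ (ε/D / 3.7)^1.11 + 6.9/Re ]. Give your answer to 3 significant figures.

f ≈ 0.0476

Re = ρVD/μ = 1950·0.0104·0.307/0.00463 = 1345.
Re < 2300 → laminar, so f = 64/Re = 0.04759 (roughness is irrelevant in laminar flow).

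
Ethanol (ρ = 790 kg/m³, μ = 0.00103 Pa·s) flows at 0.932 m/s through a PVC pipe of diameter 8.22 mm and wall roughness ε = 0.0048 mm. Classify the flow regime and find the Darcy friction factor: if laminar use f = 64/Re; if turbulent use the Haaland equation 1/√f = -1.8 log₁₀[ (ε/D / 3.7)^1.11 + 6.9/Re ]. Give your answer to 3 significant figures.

Re = ρVD/μ = 790·0.932·0.00822/0.00103 = 5876.
Re > 4000 → turbulent. ε/D = 4.8e-06/0.00822 = 0.000584; Haaland: 1/√f = -1.8 log₁₀[6.03e-05 + 0.00117] = 5.235, so f = 0.03649.

f ≈ 0.0365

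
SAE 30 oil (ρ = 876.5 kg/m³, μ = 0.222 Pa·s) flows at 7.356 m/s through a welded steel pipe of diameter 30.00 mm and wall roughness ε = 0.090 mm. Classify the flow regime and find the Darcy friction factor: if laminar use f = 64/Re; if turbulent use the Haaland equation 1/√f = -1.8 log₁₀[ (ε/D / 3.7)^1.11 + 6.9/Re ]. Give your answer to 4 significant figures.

f ≈ 0.07345

Re = ρVD/μ = 876.5·7.356·0.03/0.222 = 871.3.
Re < 2300 → laminar, so f = 64/Re = 0.07345 (roughness is irrelevant in laminar flow).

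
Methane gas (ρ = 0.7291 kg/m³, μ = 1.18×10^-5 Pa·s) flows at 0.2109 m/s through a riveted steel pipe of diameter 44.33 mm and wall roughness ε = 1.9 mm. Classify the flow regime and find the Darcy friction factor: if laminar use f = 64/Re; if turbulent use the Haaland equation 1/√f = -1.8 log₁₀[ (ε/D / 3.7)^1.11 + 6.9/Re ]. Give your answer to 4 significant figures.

f ≈ 0.1108

Re = ρVD/μ = 0.7291·0.2109·0.04433/1.18e-05 = 577.7.
Re < 2300 → laminar, so f = 64/Re = 0.1108 (roughness is irrelevant in laminar flow).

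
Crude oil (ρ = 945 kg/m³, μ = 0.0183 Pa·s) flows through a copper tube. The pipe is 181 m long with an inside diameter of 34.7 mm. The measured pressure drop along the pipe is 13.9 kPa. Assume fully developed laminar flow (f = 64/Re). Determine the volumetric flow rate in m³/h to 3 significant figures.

Q ≈ 0.538 m³/h

For laminar flow, f = 64/Re with Re = ρVD/μ, so Darcy-Weisbach reduces to ΔP = 32μLV/D². Solving for V: V = ΔP·D²/(32μL) = 1.39e+04·(0.0347)²/(32·0.0183·181) = 0.1579 m/s.
Check: Re = ρVD/μ = 945·0.1579·0.0347/0.0183 = 282.9 < 2300, so the laminar assumption holds.
Q = V·A = 0.1579·(π/4·0.0347²) = 0.0001493 m³/s = 0.538 m³/h.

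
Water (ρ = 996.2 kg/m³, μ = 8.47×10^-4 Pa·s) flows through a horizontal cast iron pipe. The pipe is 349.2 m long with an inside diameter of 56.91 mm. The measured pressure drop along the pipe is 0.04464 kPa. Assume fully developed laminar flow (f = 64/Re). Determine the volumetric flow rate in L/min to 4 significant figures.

For laminar flow, f = 64/Re with Re = ρVD/μ, so Darcy-Weisbach reduces to ΔP = 32μLV/D². Solving for V: V = ΔP·D²/(32μL) = 44.64·(0.05691)²/(32·0.000847·349.2) = 0.01528 m/s.
Check: Re = ρVD/μ = 996.2·0.01528·0.05691/0.000847 = 1022 < 2300, so the laminar assumption holds.
Q = V·A = 0.01528·(π/4·0.05691²) = 3.886e-05 m³/s = 2.331 L/min.

Q ≈ 2.331 L/min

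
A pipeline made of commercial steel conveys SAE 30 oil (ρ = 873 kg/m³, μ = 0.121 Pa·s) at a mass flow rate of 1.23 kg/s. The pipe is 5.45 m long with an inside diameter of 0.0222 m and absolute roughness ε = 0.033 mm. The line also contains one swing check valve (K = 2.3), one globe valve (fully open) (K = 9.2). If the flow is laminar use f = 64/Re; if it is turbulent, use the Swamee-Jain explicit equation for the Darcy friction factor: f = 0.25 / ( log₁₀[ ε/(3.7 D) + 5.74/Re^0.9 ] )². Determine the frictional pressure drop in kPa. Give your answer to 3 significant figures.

ΔP ≈ 222 kPa

A = πD²/4 = π(0.0222)²/4 = 0.0003871 m²; mean velocity V = ṁ/(ρA) = 1.23/(873 · 0.0003871) = 3.64 m/s.
Reynolds number Re = ρVD/μ = 873 · 3.64 · 0.0222 / 0.121 = 583.
Re < 2300 → laminar flow, so f = 64/Re = 64/583 = 0.1098 (the turbulent correlation is not needed).
Total minor-loss coefficient ΣK = 1·2.3 + 1·9.2 = 11.5.
ΔP = [f·L/D + ΣK]·(ρV²/2) = [0.1098·5.45/0.0222 + 11.5]·(873·3.64²/2) = [26.95 + 11.5]·5783 = 2.224e+05 Pa.
ΔP = 2.224e+05 Pa = 222 kPa.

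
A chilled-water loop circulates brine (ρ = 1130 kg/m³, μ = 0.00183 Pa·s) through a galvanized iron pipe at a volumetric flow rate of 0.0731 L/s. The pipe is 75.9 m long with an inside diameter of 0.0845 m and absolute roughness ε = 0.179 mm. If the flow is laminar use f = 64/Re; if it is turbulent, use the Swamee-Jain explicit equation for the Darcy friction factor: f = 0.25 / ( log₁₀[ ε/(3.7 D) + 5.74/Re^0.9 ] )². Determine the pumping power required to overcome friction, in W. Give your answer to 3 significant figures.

P ≈ 5.93×10^-4 W

Q = 0.0731 L/s = 0.0731/1000 = 7.31e-05 m³/s.
Cross-sectional area A = πD²/4 = π(0.0845)²/4 = 0.005608 m²; mean velocity V = Q/A = 7.31e-05/0.005608 = 0.01304 m/s.
Reynolds number Re = ρVD/μ = 1130 · 0.01304 · 0.0845 / 0.00183 = 680.1.
Re < 2300 → laminar flow, so f = 64/Re = 64/680.1 = 0.0941 (the turbulent correlation is not needed).
Darcy-Weisbach: ΔP = f(L/D)(ρV²/2) = 0.0941·(75.9/0.0845)·(1130·0.01304²/2) = 0.0941·898.2·0.096 = 8.114 Pa.
Pumping power P = QΔP = 7.31e-05·8.114 = 5.931×10^-4 W = 5.93×10^-4 W.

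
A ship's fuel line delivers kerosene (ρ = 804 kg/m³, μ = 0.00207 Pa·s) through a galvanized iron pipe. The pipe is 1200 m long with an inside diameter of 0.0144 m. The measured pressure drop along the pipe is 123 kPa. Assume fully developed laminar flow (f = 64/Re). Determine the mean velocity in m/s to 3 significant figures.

For laminar flow, f = 64/Re with Re = ρVD/μ, so Darcy-Weisbach reduces to ΔP = 32μLV/D². Solving for V: V = ΔP·D²/(32μL) = 1.23e+05·(0.0144)²/(32·0.00207·1200) = 0.3209 m/s.
Check: Re = ρVD/μ = 804·0.3209·0.0144/0.00207 = 1795 < 2300, so the laminar assumption holds.

V ≈ 0.321 m/s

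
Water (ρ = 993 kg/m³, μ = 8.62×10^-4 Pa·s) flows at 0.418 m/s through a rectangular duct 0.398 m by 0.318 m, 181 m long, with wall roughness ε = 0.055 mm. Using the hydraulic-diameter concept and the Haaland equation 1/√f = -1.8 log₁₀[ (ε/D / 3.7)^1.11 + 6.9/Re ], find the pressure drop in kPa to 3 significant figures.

ΔP ≈ 0.754 kPa

Hydraulic diameter D_h = 4A/P = 4·(0.398·0.318)/(2·(0.398+0.318)) = 0.5063/1.432 = 0.3535 m.
Re = ρVD_h/μ = 993·0.418·0.3535/0.000862 = 1.702e+05.
ε/D_h = 5.5e-05/0.3535 = 0.000156; Haaland gives 1/√f = -1.8 log₁₀[1.39e-05+4.05e-05] = 7.676, so f = 0.01697.
ΔP = f(L/D_h)(ρV²/2) = 0.01697·181/0.3535·86.75 = 753.8 Pa.
ΔP = 0.754 kPa.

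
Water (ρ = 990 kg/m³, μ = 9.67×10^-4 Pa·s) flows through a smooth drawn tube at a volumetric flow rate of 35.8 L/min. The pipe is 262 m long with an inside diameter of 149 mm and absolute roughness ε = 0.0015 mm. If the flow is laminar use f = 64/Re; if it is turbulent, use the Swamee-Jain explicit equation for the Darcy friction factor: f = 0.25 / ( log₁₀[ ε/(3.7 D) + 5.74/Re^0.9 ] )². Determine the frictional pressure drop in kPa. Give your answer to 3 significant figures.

ΔP ≈ 0.0381 kPa

Q = 35.8 L/min = 35.8/60000 = 0.0005967 m³/s.
Cross-sectional area A = πD²/4 = π(0.149)²/4 = 0.01744 m²; mean velocity V = Q/A = 0.0005967/0.01744 = 0.03422 m/s.
Reynolds number Re = ρVD/μ = 990 · 0.03422 · 0.149 / 0.000967 = 5220.
Re > 4000 → turbulent. Relative roughness ε/D = 1.5e-06/0.149 = 1.01e-05. Swamee-Jain: f = 0.25/(log₁₀[1.01e-05/3.7 + 5.74/5220^0.9])² = 0.25/(log₁₀[2.72e-06 + 0.00259])² = 0.25/(-2.587)² = 0.03737.
Darcy-Weisbach: ΔP = f(L/D)(ρV²/2) = 0.03737·(262/0.149)·(990·0.03422²/2) = 0.03737·1758·0.5796 = 38.09 Pa.
ΔP = 38.09 Pa = 0.0381 kPa.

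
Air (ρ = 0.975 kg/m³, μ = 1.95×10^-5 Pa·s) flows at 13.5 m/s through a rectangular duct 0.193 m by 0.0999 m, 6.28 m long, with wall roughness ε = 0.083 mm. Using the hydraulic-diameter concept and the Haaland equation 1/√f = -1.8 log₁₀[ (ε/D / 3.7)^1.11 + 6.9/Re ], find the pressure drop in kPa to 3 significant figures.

ΔP ≈ 0.0885 kPa

Hydraulic diameter D_h = 4A/P = 4·(0.193·0.0999)/(2·(0.193+0.0999)) = 0.07712/0.5858 = 0.1317 m.
Re = ρVD_h/μ = 0.975·13.5·0.1317/1.95e-05 = 8.887e+04.
ε/D_h = 8.3e-05/0.1317 = 0.00063; Haaland gives 1/√f = -1.8 log₁₀[6.56e-05+7.76e-05] = 6.919, so f = 0.02089.
ΔP = f(L/D_h)(ρV²/2) = 0.02089·6.28/0.1317·88.85 = 88.53 Pa.
ΔP = 0.0885 kPa.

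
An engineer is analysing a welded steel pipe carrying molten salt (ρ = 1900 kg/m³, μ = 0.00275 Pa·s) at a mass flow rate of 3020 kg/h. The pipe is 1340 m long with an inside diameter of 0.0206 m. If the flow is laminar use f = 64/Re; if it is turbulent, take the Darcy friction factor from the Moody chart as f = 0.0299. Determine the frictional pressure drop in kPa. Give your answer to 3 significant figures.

ΔP ≈ 3240 kPa

ṁ = 3020 kg/h = 3020/3600 = 0.8389 kg/s.
A = πD²/4 = π(0.0206)²/4 = 0.0003333 m²; mean velocity V = ṁ/(ρA) = 0.8389/(1900 · 0.0003333) = 1.325 m/s.
Reynolds number Re = ρVD/μ = 1900 · 1.325 · 0.0206 / 0.00275 = 1.885e+04.
Re > 4000 → turbulent; use the Moody-chart value f = 0.0299.
Darcy-Weisbach: ΔP = f(L/D)(ρV²/2) = 0.0299·(1340/0.0206)·(1900·1.325²/2) = 0.0299·6.505e+04·1667 = 3.243e+06 Pa.
ΔP = 3.243e+06 Pa = 3240 kPa.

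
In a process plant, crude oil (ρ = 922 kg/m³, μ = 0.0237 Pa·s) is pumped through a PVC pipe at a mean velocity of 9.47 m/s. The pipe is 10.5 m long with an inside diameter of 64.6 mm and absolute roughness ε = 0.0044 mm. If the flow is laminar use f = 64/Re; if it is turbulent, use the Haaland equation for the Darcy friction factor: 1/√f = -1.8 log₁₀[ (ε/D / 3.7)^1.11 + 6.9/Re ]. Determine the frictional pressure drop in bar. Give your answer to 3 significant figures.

Reynolds number Re = ρVD/μ = 922 · 9.47 · 0.0646 / 0.0237 = 2.38e+04.
Re > 4000 → turbulent. Relative roughness ε/D = 4.4e-06/0.0646 = 6.81e-05. Haaland: 1/√f = -1.8 log₁₀[(6.81e-05/3.7)^1.11 + 6.9/2.38e+04] = -1.8 log₁₀[5.55e-06 + 0.00029] = 6.353, so f = 0.02478.
Darcy-Weisbach: ΔP = f(L/D)(ρV²/2) = 0.02478·(10.5/0.0646)·(922·9.47²/2) = 0.02478·162.5·4.134e+04 = 1.665e+05 Pa.
ΔP = 1.665e+05 Pa = 1.66 bar.

ΔP ≈ 1.66 bar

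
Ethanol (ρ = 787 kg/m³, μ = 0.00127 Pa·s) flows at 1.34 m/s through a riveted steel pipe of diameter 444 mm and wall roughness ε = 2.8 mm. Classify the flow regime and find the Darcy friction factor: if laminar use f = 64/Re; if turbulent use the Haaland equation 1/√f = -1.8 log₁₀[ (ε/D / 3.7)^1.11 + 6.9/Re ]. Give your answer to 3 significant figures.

f ≈ 0.0329

Re = ρVD/μ = 787·1.34·0.444/0.00127 = 3.687e+05.
Re > 4000 → turbulent. ε/D = 0.0028/0.444 = 0.00631; Haaland: 1/√f = -1.8 log₁₀[0.000845 + 1.87e-05] = 5.514, so f = 0.03289.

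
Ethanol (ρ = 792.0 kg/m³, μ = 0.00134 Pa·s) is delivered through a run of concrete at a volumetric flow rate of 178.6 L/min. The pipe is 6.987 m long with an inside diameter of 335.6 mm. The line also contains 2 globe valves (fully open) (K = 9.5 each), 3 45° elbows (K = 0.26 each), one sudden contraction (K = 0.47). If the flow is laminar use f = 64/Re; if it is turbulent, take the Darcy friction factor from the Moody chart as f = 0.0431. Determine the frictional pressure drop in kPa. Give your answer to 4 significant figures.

Q = 178.6 L/min = 178.6/60000 = 0.002977 m³/s.
Cross-sectional area A = πD²/4 = π(0.3356)²/4 = 0.08846 m²; mean velocity V = Q/A = 0.002977/0.08846 = 0.03365 m/s.
Reynolds number Re = ρVD/μ = 792 · 0.03365 · 0.3356 / 0.00134 = 6675.
Re > 4000 → turbulent; use the Moody-chart value f = 0.0431.
Total minor-loss coefficient ΣK = 2·9.5 + 3·0.26 + 1·0.47 = 20.2.
ΔP = [f·L/D + ΣK]·(ρV²/2) = [0.0431·6.987/0.3356 + 20.2]·(792·0.03365²/2) = [0.8973 + 20.2]·0.4484 = 9.483 Pa.
ΔP = 9.483 Pa = 0.009483 kPa.

ΔP ≈ 0.009483 kPa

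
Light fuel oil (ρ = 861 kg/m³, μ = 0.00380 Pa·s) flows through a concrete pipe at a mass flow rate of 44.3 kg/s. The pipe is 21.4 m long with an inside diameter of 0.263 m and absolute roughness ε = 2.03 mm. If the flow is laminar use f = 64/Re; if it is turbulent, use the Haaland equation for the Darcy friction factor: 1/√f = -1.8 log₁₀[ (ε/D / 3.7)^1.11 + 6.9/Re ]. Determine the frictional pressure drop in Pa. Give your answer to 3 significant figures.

ΔP ≈ 1130 Pa

A = πD²/4 = π(0.263)²/4 = 0.05433 m²; mean velocity V = ṁ/(ρA) = 44.3/(861 · 0.05433) = 0.9471 m/s.
Reynolds number Re = ρVD/μ = 861 · 0.9471 · 0.263 / 0.0038 = 5.644e+04.
Re > 4000 → turbulent. Relative roughness ε/D = 0.00203/0.263 = 0.00772. Haaland: 1/√f = -1.8 log₁₀[(0.00772/3.7)^1.11 + 6.9/5.644e+04] = -1.8 log₁₀[0.00106 + 0.000122] = 5.27, so f = 0.036.
Darcy-Weisbach: ΔP = f(L/D)(ρV²/2) = 0.036·(21.4/0.263)·(861·0.9471²/2) = 0.036·81.37·386.2 = 1131 Pa.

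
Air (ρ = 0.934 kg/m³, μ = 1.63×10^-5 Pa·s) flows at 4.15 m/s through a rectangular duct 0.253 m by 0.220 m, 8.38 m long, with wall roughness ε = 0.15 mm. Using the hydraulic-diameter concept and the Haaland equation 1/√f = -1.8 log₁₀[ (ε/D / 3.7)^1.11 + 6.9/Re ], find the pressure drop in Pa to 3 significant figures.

Hydraulic diameter D_h = 4A/P = 4·(0.253·0.22)/(2·(0.253+0.22)) = 0.2226/0.946 = 0.2353 m.
Re = ρVD_h/μ = 0.934·4.15·0.2353/1.63e-05 = 5.597e+04.
ε/D_h = 0.00015/0.2353 = 0.000637; Haaland gives 1/√f = -1.8 log₁₀[6.64e-05+0.000123] = 6.7, so f = 0.02228.
ΔP = f(L/D_h)(ρV²/2) = 0.02228·8.38/0.2353·8.043 = 6.381 Pa.

ΔP ≈ 6.38 Pa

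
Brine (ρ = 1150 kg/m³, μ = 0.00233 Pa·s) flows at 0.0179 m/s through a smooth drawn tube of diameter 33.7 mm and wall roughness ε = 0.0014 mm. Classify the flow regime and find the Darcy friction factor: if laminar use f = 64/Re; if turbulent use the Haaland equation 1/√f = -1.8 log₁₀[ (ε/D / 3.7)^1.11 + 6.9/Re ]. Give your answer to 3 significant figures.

Re = ρVD/μ = 1150·0.0179·0.0337/0.00233 = 297.7.
Re < 2300 → laminar, so f = 64/Re = 0.215 (roughness is irrelevant in laminar flow).

f ≈ 0.215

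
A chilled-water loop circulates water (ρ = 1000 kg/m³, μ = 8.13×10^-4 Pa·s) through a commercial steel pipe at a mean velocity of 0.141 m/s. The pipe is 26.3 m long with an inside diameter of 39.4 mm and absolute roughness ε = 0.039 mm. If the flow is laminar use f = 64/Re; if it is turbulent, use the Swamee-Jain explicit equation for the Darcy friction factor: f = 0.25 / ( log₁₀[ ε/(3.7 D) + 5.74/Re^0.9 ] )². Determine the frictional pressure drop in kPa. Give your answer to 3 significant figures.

ΔP ≈ 0.238 kPa

Reynolds number Re = ρVD/μ = 1000 · 0.141 · 0.0394 / 0.000813 = 6833.
Re > 4000 → turbulent. Relative roughness ε/D = 3.9e-05/0.0394 = 0.00099. Swamee-Jain: f = 0.25/(log₁₀[0.00099/3.7 + 5.74/6833^0.9])² = 0.25/(log₁₀[0.000268 + 0.00203])² = 0.25/(-2.639)² = 0.03591.
Darcy-Weisbach: ΔP = f(L/D)(ρV²/2) = 0.03591·(26.3/0.0394)·(1000·0.141²/2) = 0.03591·667.5·9.94 = 238.3 Pa.
ΔP = 238.3 Pa = 0.238 kPa.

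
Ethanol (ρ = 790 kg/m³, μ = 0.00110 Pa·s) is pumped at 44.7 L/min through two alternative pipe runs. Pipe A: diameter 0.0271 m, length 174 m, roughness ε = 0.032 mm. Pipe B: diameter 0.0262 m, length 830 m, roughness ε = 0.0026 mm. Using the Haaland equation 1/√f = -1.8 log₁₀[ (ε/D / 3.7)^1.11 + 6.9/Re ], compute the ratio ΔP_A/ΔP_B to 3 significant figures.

ΔP_A/ΔP_B ≈ 0.195

Pipe A: V = Q/A = 0.000745/0.0005768 = 1.292 m/s; Re = 2.514e+04; ε/D = 0.00118; Haaland → f = 0.02684; ΔP_A = f(L/D)(ρV²/2) = 1.135e+05 Pa.
Pipe B: V = Q/A = 0.000745/0.0005391 = 1.382 m/s; Re = 2.6e+04; ε/D = 9.92e-05; Haaland → f = 0.02432; ΔP_B = f(L/D)(ρV²/2) = 5.811e+05 Pa.
ΔP_A/ΔP_B = 1.135e+05/5.811e+05 = 0.195.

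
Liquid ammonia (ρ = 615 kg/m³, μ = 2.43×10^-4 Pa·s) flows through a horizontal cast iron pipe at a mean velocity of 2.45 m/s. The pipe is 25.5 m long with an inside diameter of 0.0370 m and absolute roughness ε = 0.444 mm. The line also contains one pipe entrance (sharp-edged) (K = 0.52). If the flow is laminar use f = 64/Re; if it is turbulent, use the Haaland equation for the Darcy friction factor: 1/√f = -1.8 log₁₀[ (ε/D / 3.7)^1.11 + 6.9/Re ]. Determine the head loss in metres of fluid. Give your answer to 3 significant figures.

h_f ≈ 8.73 m

Reynolds number Re = ρVD/μ = 615 · 2.45 · 0.037 / 0.000243 = 2.294e+05.
Re > 4000 → turbulent. Relative roughness ε/D = 0.000444/0.037 = 0.012. Haaland: 1/√f = -1.8 log₁₀[(0.012/3.7)^1.11 + 6.9/2.294e+05] = -1.8 log₁₀[0.00173 + 3.01e-05] = 4.96, so f = 0.04065.
Total minor-loss coefficient ΣK = 1·0.52 = 0.52.
ΔP = [f·L/D + ΣK]·(ρV²/2) = [0.04065·25.5/0.037 + 0.52]·(615·2.45²/2) = [28.02 + 0.52]·1846 = 5.268e+04 Pa.
Head loss h_f = ΔP/(ρg) = 5.268e+04/(615·9.81) = 8.73 m.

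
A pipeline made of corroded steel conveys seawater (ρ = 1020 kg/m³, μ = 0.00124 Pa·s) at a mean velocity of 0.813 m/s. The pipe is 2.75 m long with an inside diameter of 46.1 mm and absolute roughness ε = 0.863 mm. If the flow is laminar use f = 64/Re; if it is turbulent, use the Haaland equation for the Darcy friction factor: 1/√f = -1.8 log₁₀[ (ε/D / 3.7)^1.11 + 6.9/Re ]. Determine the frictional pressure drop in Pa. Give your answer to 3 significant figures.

ΔP ≈ 981 Pa

Reynolds number Re = ρVD/μ = 1020 · 0.813 · 0.0461 / 0.00124 = 3.083e+04.
Re > 4000 → turbulent. Relative roughness ε/D = 0.000863/0.0461 = 0.0187. Haaland: 1/√f = -1.8 log₁₀[(0.0187/3.7)^1.11 + 6.9/3.083e+04] = -1.8 log₁₀[0.00283 + 0.000224] = 4.528, so f = 0.04878.
Darcy-Weisbach: ΔP = f(L/D)(ρV²/2) = 0.04878·(2.75/0.0461)·(1020·0.813²/2) = 0.04878·59.65·337.1 = 980.9 Pa.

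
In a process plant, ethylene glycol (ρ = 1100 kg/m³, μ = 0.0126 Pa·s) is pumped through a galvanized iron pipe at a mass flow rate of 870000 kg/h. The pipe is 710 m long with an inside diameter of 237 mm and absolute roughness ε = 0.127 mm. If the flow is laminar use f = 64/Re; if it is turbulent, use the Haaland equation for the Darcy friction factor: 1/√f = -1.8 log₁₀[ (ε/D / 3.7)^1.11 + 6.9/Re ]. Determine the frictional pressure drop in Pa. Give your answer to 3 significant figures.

ΔP ≈ 823000 Pa

ṁ = 870000 kg/h = 870000/3600 = 241.7 kg/s.
A = πD²/4 = π(0.237)²/4 = 0.04412 m²; mean velocity V = ṁ/(ρA) = 241.7/(1100 · 0.04412) = 4.98 m/s.
Reynolds number Re = ρVD/μ = 1100 · 4.98 · 0.237 / 0.0126 = 1.03e+05.
Re > 4000 → turbulent. Relative roughness ε/D = 0.000127/0.237 = 0.000536. Haaland: 1/√f = -1.8 log₁₀[(0.000536/3.7)^1.11 + 6.9/1.03e+05] = -1.8 log₁₀[5.48e-05 + 6.7e-05] = 7.046, so f = 0.02014.
Darcy-Weisbach: ΔP = f(L/D)(ρV²/2) = 0.02014·(710/0.237)·(1100·4.98²/2) = 0.02014·2996·1.364e+04 = 8.231e+05 Pa.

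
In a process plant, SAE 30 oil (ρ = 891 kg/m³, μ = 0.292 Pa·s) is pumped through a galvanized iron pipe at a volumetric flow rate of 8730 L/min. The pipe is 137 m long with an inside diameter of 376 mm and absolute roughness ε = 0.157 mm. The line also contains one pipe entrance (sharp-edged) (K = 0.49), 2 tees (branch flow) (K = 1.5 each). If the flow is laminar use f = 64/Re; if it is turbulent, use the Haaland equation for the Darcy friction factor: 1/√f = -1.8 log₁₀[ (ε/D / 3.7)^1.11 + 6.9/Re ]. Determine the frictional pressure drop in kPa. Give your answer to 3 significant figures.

ΔP ≈ 14.5 kPa

Q = 8730 L/min = 8730/60000 = 0.1455 m³/s.
Cross-sectional area A = πD²/4 = π(0.376)²/4 = 0.111 m²; mean velocity V = Q/A = 0.1455/0.111 = 1.31 m/s.
Reynolds number Re = ρVD/μ = 891 · 1.31 · 0.376 / 0.292 = 1503.
Re < 2300 → laminar flow, so f = 64/Re = 64/1503 = 0.04257 (the turbulent correlation is not needed).
Total minor-loss coefficient ΣK = 1·0.49 + 2·1.5 = 3.49.
ΔP = [f·L/D + ΣK]·(ρV²/2) = [0.04257·137/0.376 + 3.49]·(891·1.31²/2) = [15.51 + 3.49]·765 = 1.453e+04 Pa.
ΔP = 1.453e+04 Pa = 14.5 kPa.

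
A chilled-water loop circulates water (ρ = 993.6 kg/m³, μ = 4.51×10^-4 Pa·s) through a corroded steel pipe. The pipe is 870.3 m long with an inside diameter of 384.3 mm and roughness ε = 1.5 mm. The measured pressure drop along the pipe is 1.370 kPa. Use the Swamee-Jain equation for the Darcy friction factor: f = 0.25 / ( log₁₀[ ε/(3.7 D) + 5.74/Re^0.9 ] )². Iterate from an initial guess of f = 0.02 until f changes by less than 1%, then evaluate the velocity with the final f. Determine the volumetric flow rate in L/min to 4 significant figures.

Rearranging Darcy-Weisbach: V = √(2·ΔP·D/(f·L·ρ)). With ε/D = 0.0015/0.3843 = 0.0039, iterate starting from f = 0.02:
  f = 0.02 → V = √(2·1370·0.3843/(0.02·870.3·993.6)) = 0.2467 m/s; Re = ρVD/μ = 2.089e+05; f → 0.02893
  f = 0.02893 → V = 0.2052 m/s; Re = 1.737e+05; f → 0.02905
Converged (Δf/f < 1%). With the final f = 0.02905: V = √(2·1370·0.3843/(0.02905·870.3·993.6)) = 0.2047 m/s.
Q = V·A = 0.2047·(π/4·0.3843²) = 0.02375 m³/s = 1425 L/min.

Q ≈ 1425 L/min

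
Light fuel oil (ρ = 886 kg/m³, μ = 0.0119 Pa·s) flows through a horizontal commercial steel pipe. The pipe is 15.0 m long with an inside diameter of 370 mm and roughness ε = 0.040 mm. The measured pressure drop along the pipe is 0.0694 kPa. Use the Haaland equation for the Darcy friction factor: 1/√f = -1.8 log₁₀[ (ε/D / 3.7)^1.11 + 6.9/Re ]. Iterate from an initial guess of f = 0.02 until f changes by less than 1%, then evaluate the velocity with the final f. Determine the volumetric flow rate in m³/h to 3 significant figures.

Q ≈ 136 m³/h

Rearranging Darcy-Weisbach: V = √(2·ΔP·D/(f·L·ρ)). With ε/D = 4e-05/0.37 = 0.000108, iterate starting from f = 0.02:
  f = 0.02 → V = √(2·69.4·0.37/(0.02·15·886)) = 0.4396 m/s; Re = ρVD/μ = 1.211e+04; f → 0.02945
  f = 0.02945 → V = 0.3622 m/s; Re = 9979; f → 0.03102
  f = 0.03102 → V = 0.353 m/s; Re = 9723; f → 0.03124
Converged (Δf/f < 1%). With the final f = 0.03124: V = √(2·69.4·0.37/(0.03124·15·886)) = 0.3517 m/s.
Q = V·A = 0.3517·(π/4·0.37²) = 0.03782 m³/s = 136 m³/h.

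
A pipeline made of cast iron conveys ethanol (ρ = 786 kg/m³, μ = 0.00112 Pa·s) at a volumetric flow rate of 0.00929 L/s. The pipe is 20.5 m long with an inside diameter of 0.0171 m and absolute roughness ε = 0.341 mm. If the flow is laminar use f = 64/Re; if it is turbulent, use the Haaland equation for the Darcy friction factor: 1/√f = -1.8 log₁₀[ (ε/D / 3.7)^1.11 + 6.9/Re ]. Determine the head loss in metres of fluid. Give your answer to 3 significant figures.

h_f ≈ 0.0132 m

Q = 0.00929 L/s = 0.00929/1000 = 9.29e-06 m³/s.
Cross-sectional area A = πD²/4 = π(0.0171)²/4 = 0.0002297 m²; mean velocity V = Q/A = 9.29e-06/0.0002297 = 0.04045 m/s.
Reynolds number Re = ρVD/μ = 786 · 0.04045 · 0.0171 / 0.00112 = 485.4.
Re < 2300 → laminar flow, so f = 64/Re = 64/485.4 = 0.1318 (the turbulent correlation is not needed).
Darcy-Weisbach: ΔP = f(L/D)(ρV²/2) = 0.1318·(20.5/0.0171)·(786·0.04045²/2) = 0.1318·1199·0.6431 = 101.6 Pa.
Head loss h_f = ΔP/(ρg) = 101.6/(786·9.81) = 0.0132 m.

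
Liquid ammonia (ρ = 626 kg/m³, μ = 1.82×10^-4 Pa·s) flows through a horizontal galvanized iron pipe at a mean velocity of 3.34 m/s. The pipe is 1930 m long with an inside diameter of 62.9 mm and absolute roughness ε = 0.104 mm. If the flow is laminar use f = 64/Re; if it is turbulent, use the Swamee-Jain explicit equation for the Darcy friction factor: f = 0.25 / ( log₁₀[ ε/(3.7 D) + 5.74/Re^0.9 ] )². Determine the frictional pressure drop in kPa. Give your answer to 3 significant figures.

ΔP ≈ 2430 kPa

Reynolds number Re = ρVD/μ = 626 · 3.34 · 0.0629 / 0.000182 = 7.226e+05.
Re > 4000 → turbulent. Relative roughness ε/D = 0.000104/0.0629 = 0.00165. Swamee-Jain: f = 0.25/(log₁₀[0.00165/3.7 + 5.74/7.226e+05^0.9])² = 0.25/(log₁₀[0.000447 + 3.06e-05])² = 0.25/(-3.321)² = 0.02267.
Darcy-Weisbach: ΔP = f(L/D)(ρV²/2) = 0.02267·(1930/0.0629)·(626·3.34²/2) = 0.02267·3.068e+04·3492 = 2.428e+06 Pa.
ΔP = 2.428e+06 Pa = 2430 kPa.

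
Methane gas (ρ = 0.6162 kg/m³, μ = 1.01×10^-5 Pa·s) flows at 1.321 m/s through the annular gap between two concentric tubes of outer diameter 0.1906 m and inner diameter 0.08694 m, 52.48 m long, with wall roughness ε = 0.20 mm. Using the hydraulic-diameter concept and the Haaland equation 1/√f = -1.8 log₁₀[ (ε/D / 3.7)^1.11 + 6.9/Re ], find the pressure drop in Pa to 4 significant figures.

Hydraulic diameter D_h = 4A/P = D_o - D_i = 0.1906 - 0.08694 = 0.1037 m.
Re = ρVD_h/μ = 0.6162·1.321·0.1037/1.01e-05 = 8354.
ε/D_h = 0.0002/0.1037 = 0.00193; Haaland gives 1/√f = -1.8 log₁₀[0.000227+0.000826] = 5.36, so f = 0.03481.
ΔP = f(L/D_h)(ρV²/2) = 0.03481·52.48/0.1037·0.5376 = 9.476 Pa.

ΔP ≈ 9.476 Pa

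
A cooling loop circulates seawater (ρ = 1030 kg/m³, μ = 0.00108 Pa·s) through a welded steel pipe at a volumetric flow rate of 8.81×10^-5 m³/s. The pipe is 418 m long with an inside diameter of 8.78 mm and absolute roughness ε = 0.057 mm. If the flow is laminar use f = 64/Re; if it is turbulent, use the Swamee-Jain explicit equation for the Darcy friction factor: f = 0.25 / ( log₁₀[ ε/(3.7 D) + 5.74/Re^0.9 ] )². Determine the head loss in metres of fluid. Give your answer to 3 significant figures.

h_f ≈ 201 m

Cross-sectional area A = πD²/4 = π(0.00878)²/4 = 6.055e-05 m²; mean velocity V = Q/A = 8.81e-05/6.055e-05 = 1.455 m/s.
Reynolds number Re = ρVD/μ = 1030 · 1.455 · 0.00878 / 0.00108 = 1.218e+04.
Re > 4000 → turbulent. Relative roughness ε/D = 5.7e-05/0.00878 = 0.00649. Swamee-Jain: f = 0.25/(log₁₀[0.00649/3.7 + 5.74/1.218e+04^0.9])² = 0.25/(log₁₀[0.00175 + 0.00121])² = 0.25/(-2.528)² = 0.0391.
Darcy-Weisbach: ΔP = f(L/D)(ρV²/2) = 0.0391·(418/0.00878)·(1030·1.455²/2) = 0.0391·4.761e+04·1090 = 2.03e+06 Pa.
Head loss h_f = ΔP/(ρg) = 2.03e+06/(1030·9.81) = 201 m.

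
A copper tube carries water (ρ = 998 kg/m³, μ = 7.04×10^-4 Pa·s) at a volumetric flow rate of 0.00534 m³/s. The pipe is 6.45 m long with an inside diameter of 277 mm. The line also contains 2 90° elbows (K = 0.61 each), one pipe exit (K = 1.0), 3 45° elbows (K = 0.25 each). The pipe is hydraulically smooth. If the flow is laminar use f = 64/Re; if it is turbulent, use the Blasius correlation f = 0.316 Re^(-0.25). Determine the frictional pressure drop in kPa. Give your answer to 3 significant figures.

ΔP ≈ 0.0137 kPa

Cross-sectional area A = πD²/4 = π(0.277)²/4 = 0.06026 m²; mean velocity V = Q/A = 0.00534/0.06026 = 0.08861 m/s.
Reynolds number Re = ρVD/μ = 998 · 0.08861 · 0.277 / 0.000704 = 3.48e+04.
Re > 4000 → turbulent. Smooth-pipe (Blasius): f = 0.316 Re^(-0.25) = 0.316/(3.48e+04)^0.25 = 0.02314.
Total minor-loss coefficient ΣK = 2·0.61 + 1·1 + 3·0.25 = 2.97.
ΔP = [f·L/D + ΣK]·(ρV²/2) = [0.02314·6.45/0.277 + 2.97]·(998·0.08861²/2) = [0.5387 + 2.97]·3.918 = 13.75 Pa.
ΔP = 13.75 Pa = 0.0137 kPa.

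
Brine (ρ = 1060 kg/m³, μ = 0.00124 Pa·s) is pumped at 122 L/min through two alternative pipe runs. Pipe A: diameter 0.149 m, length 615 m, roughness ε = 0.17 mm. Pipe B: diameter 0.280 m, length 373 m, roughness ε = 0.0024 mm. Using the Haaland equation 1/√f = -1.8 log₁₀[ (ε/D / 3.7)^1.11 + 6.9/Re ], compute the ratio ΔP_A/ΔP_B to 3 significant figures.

ΔP_A/ΔP_B ≈ 34.7

Pipe A: V = Q/A = 0.002033/0.01744 = 0.1166 m/s; Re = 1.485e+04; ε/D = 0.00114; Haaland → f = 0.02962; ΔP_A = f(L/D)(ρV²/2) = 881 Pa.
Pipe B: V = Q/A = 0.002033/0.06158 = 0.03302 m/s; Re = 7904; ε/D = 8.57e-06; Haaland → f = 0.03299; ΔP_B = f(L/D)(ρV²/2) = 25.4 Pa.
ΔP_A/ΔP_B = 881/25.4 = 34.7.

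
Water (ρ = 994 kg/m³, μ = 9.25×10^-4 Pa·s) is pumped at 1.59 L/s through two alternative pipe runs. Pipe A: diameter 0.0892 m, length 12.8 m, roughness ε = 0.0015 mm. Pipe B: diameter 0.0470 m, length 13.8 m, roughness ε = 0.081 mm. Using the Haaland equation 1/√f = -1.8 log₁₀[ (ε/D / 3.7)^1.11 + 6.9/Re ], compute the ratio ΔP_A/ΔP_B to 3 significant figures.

Pipe A: V = Q/A = 0.00159/0.006249 = 0.2544 m/s; Re = 2.439e+04; ε/D = 1.68e-05; Haaland → f = 0.02454; ΔP_A = f(L/D)(ρV²/2) = 113.3 Pa.
Pipe B: V = Q/A = 0.00159/0.001735 = 0.9165 m/s; Re = 4.629e+04; ε/D = 0.00172; Haaland → f = 0.02583; ΔP_B = f(L/D)(ρV²/2) = 3166 Pa.
ΔP_A/ΔP_B = 113.3/3166 = 0.0358.

ΔP_A/ΔP_B ≈ 0.0358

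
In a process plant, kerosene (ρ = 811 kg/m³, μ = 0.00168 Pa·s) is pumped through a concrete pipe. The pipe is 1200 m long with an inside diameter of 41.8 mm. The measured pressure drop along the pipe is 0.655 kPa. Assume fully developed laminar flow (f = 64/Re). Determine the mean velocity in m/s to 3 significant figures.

V ≈ 0.0177 m/s

For laminar flow, f = 64/Re with Re = ρVD/μ, so Darcy-Weisbach reduces to ΔP = 32μLV/D². Solving for V: V = ΔP·D²/(32μL) = 655·(0.0418)²/(32·0.00168·1200) = 0.01774 m/s.
Check: Re = ρVD/μ = 811·0.01774·0.0418/0.00168 = 358 < 2300, so the laminar assumption holds.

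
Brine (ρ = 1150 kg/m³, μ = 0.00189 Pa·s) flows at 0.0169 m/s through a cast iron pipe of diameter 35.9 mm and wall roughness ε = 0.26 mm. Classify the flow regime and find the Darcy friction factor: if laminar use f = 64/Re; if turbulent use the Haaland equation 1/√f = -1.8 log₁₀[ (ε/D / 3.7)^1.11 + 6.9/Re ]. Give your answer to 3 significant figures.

Re = ρVD/μ = 1150·0.0169·0.0359/0.00189 = 369.2.
Re < 2300 → laminar, so f = 64/Re = 0.1734 (roughness is irrelevant in laminar flow).

f ≈ 0.173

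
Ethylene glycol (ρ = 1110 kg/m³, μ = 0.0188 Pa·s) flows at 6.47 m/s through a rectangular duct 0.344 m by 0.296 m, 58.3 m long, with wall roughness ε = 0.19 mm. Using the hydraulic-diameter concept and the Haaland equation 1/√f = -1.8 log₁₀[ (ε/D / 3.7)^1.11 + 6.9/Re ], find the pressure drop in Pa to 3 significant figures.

Hydraulic diameter D_h = 4A/P = 4·(0.344·0.296)/(2·(0.344+0.296)) = 0.4073/1.28 = 0.3182 m.
Re = ρVD_h/μ = 1110·6.47·0.3182/0.0188 = 1.216e+05.
ε/D_h = 0.00019/0.3182 = 0.000597; Haaland gives 1/√f = -1.8 log₁₀[6.18e-05+5.68e-05] = 7.067, so f = 0.02002.
ΔP = f(L/D_h)(ρV²/2) = 0.02002·58.3/0.3182·2.323e+04 = 8.523e+04 Pa.

ΔP ≈ 85200 Pa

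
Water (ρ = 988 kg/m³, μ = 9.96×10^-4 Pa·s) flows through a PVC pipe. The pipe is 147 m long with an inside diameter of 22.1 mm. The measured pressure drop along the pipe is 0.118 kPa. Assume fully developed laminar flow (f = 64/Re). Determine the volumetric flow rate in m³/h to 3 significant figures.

For laminar flow, f = 64/Re with Re = ρVD/μ, so Darcy-Weisbach reduces to ΔP = 32μLV/D². Solving for V: V = ΔP·D²/(32μL) = 118·(0.0221)²/(32·0.000996·147) = 0.0123 m/s.
Check: Re = ρVD/μ = 988·0.0123·0.0221/0.000996 = 269.7 < 2300, so the laminar assumption holds.
Q = V·A = 0.0123·(π/4·0.0221²) = 4.719e-06 m³/s = 0.0170 m³/h.

Q ≈ 0.0170 m³/h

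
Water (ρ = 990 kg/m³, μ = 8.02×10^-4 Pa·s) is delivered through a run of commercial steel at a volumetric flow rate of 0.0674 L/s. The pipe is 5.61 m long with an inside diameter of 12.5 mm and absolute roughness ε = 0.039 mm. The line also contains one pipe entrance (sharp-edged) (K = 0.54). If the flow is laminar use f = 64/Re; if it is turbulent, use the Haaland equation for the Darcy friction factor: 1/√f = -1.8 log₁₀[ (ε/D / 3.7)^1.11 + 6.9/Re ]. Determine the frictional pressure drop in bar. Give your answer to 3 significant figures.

ΔP ≈ 0.0251 bar

Q = 0.0674 L/s = 0.0674/1000 = 6.74e-05 m³/s.
Cross-sectional area A = πD²/4 = π(0.0125)²/4 = 0.0001227 m²; mean velocity V = Q/A = 6.74e-05/0.0001227 = 0.5492 m/s.
Reynolds number Re = ρVD/μ = 990 · 0.5492 · 0.0125 / 0.000802 = 8475.
Re > 4000 → turbulent. Relative roughness ε/D = 3.9e-05/0.0125 = 0.00312. Haaland: 1/√f = -1.8 log₁₀[(0.00312/3.7)^1.11 + 6.9/8475] = -1.8 log₁₀[0.000387 + 0.000814] = 5.257, so f = 0.03619.
Total minor-loss coefficient ΣK = 1·0.54 = 0.54.
ΔP = [f·L/D + ΣK]·(ρV²/2) = [0.03619·5.61/0.0125 + 0.54]·(990·0.5492²/2) = [16.24 + 0.54]·149.3 = 2506 Pa.
ΔP = 2506 Pa = 0.0251 bar.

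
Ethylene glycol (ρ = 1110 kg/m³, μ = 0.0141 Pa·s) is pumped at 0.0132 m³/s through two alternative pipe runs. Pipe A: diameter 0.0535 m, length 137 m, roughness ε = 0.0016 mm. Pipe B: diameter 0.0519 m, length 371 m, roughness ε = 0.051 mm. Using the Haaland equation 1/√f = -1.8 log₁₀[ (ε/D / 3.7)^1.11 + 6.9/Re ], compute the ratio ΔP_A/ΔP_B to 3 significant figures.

Pipe A: V = Q/A = 0.0132/0.002248 = 5.872 m/s; Re = 2.473e+04; ε/D = 2.99e-05; Haaland → f = 0.02448; ΔP_A = f(L/D)(ρV²/2) = 1.199e+06 Pa.
Pipe B: V = Q/A = 0.0132/0.002116 = 6.239 m/s; Re = 2.549e+04; ε/D = 0.000983; Haaland → f = 0.02635; ΔP_B = f(L/D)(ρV²/2) = 4.07e+06 Pa.
ΔP_A/ΔP_B = 1.199e+06/4.07e+06 = 0.295.

ΔP_A/ΔP_B ≈ 0.295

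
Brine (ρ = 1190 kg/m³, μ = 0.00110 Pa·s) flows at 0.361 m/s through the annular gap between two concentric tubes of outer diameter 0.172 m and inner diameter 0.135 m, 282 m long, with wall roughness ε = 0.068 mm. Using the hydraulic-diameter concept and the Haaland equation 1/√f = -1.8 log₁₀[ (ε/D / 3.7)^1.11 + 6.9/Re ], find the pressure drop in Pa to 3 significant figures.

Hydraulic diameter D_h = 4A/P = D_o - D_i = 0.172 - 0.135 = 0.037 m.
Re = ρVD_h/μ = 1190·0.361·0.037/0.0011 = 1.445e+04.
ε/D_h = 6.8e-05/0.037 = 0.00184; Haaland gives 1/√f = -1.8 log₁₀[0.000215+0.000478] = 5.687, so f = 0.03092.
ΔP = f(L/D_h)(ρV²/2) = 0.03092·282/0.037·77.54 = 1.827e+04 Pa.

ΔP ≈ 18300 Pa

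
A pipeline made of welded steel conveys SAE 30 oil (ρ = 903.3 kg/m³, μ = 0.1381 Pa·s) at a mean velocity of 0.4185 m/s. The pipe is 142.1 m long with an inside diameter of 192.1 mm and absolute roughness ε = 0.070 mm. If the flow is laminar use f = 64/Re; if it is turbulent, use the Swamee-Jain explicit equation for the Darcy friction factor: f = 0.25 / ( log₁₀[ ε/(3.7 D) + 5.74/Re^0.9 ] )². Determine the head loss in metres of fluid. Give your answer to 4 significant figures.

Reynolds number Re = ρVD/μ = 903.3 · 0.4185 · 0.1921 / 0.138 = 525.8.
Re < 2300 → laminar flow, so f = 64/Re = 64/525.8 = 0.1217 (the turbulent correlation is not needed).
Darcy-Weisbach: ΔP = f(L/D)(ρV²/2) = 0.1217·(142.1/0.1921)·(903.3·0.4185²/2) = 0.1217·739.7·79.1 = 7122 Pa.
Head loss h_f = ΔP/(ρg) = 7122/(903.3·9.81) = 0.8037 m.

h_f ≈ 0.8037 m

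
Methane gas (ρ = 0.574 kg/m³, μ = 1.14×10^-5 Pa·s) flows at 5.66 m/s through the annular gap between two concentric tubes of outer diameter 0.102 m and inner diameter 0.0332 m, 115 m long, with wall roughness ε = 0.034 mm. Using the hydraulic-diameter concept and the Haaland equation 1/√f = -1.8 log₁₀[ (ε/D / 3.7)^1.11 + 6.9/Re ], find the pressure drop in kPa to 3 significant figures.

ΔP ≈ 0.411 kPa

Hydraulic diameter D_h = 4A/P = D_o - D_i = 0.102 - 0.0332 = 0.0688 m.
Re = ρVD_h/μ = 0.574·5.66·0.0688/1.14e-05 = 1.961e+04.
ε/D_h = 3.4e-05/0.0688 = 0.000494; Haaland gives 1/√f = -1.8 log₁₀[5.01e-05+0.000352] = 6.112, so f = 0.02677.
ΔP = f(L/D_h)(ρV²/2) = 0.02677·115/0.0688·9.194 = 411.3 Pa.
ΔP = 0.411 kPa.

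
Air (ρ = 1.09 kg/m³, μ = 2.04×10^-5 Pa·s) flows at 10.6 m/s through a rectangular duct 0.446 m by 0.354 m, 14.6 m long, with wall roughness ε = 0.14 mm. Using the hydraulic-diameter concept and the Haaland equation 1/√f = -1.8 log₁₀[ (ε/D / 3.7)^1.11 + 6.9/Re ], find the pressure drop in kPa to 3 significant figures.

ΔP ≈ 0.0399 kPa

Hydraulic diameter D_h = 4A/P = 4·(0.446·0.354)/(2·(0.446+0.354)) = 0.6315/1.6 = 0.3947 m.
Re = ρVD_h/μ = 1.09·10.6·0.3947/2.04e-05 = 2.236e+05.
ε/D_h = 0.00014/0.3947 = 0.000355; Haaland gives 1/√f = -1.8 log₁₀[3.46e-05+3.09e-05] = 7.531, so f = 0.01763.
ΔP = f(L/D_h)(ρV²/2) = 0.01763·14.6/0.3947·61.24 = 39.94 Pa.
ΔP = 0.0399 kPa.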